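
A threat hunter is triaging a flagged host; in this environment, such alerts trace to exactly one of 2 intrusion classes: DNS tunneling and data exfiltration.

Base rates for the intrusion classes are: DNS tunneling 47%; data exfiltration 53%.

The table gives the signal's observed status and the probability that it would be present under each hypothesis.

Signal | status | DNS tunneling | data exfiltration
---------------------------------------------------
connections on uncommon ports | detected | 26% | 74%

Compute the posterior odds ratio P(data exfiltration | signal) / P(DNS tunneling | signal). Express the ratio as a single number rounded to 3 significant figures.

3.21

The normalizing constant cancels in an odds ratio, so compute prior × likelihood for the two hypotheses only:
  data exfiltration: 0.53 × 0.74 = 0.3922
  DNS tunneling: 0.47 × 0.26 = 0.1222
Odds(data exfiltration : DNS tunneling) = 0.3922 / 0.1222 ≈ 3.21.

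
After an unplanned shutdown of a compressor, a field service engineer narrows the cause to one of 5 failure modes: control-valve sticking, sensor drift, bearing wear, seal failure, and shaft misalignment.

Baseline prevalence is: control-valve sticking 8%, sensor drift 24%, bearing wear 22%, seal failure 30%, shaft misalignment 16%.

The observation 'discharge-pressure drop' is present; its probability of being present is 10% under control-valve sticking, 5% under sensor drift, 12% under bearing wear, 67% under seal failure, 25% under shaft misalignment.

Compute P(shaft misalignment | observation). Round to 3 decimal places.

For each hypothesis, the unnormalized posterior weight is prior × likelihood:
  control-valve sticking: 0.08 × 0.10 = 0.008
  sensor drift: 0.24 × 0.05 = 0.012
  bearing wear: 0.22 × 0.12 = 0.0264
  seal failure: 0.30 × 0.67 = 0.201
  shaft misalignment: 0.16 × 0.25 = 0.04
Marginal likelihood of the evidence = 0.2874.
P(shaft misalignment | evidence) = 0.04 / 0.2874 ≈ 0.139.

0.139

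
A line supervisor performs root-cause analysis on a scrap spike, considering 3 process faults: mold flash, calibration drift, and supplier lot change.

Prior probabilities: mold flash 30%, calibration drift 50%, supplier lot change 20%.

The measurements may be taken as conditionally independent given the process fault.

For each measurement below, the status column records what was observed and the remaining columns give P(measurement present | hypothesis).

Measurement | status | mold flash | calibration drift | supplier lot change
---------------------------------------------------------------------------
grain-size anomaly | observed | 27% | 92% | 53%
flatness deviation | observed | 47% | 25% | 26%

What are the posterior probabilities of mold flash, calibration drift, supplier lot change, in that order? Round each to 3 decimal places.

For each hypothesis, the unnormalized posterior weight is prior × product of the measurement likelihoods:
  mold flash: 0.30 × 0.27 × 0.47 = 0.03807
  calibration drift: 0.50 × 0.92 × 0.25 = 0.115
  supplier lot change: 0.20 × 0.53 × 0.26 = 0.02756
Normalizing constant Z = 0.03807 + 0.115 + 0.02756 = 0.18063.
P(mold flash | evidence) = 0.03807 / 0.18063 ≈ 0.211
P(calibration drift | evidence) = 0.115 / 0.18063 ≈ 0.637
P(supplier lot change | evidence) = 0.02756 / 0.18063 ≈ 0.153

0.211, 0.637, 0.153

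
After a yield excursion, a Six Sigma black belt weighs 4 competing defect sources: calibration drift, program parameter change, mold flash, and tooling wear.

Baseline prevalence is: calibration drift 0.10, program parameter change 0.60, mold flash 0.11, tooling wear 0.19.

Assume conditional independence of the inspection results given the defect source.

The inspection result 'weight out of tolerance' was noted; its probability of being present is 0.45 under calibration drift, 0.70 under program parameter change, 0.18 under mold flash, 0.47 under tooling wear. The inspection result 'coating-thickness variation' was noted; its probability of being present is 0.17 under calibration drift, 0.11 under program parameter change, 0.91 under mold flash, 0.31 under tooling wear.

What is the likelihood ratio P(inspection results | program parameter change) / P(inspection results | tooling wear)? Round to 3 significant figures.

0.528

The Bayes factor is the ratio of the joint likelihoods of the inspection result pattern under the two hypotheses.
  program parameter change: 0.70 × 0.11 = 0.077
  tooling wear: 0.47 × 0.31 = 0.1457
Bayes factor = 0.077 / 0.1457 ≈ 0.528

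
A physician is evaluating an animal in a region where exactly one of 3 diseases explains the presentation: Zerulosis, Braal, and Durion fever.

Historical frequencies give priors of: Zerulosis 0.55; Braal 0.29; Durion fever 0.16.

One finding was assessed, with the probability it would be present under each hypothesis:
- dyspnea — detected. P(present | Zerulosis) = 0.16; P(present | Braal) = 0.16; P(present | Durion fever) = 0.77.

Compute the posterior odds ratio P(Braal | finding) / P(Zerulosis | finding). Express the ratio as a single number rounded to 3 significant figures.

Posterior odds equal prior odds times the likelihood ratio; only the two competing hypotheses matter.
  Braal: 0.29 × 0.16 = 0.0464
  Zerulosis: 0.55 × 0.16 = 0.088
Posterior odds = 0.0464 / 0.088 ≈ 0.527.

0.527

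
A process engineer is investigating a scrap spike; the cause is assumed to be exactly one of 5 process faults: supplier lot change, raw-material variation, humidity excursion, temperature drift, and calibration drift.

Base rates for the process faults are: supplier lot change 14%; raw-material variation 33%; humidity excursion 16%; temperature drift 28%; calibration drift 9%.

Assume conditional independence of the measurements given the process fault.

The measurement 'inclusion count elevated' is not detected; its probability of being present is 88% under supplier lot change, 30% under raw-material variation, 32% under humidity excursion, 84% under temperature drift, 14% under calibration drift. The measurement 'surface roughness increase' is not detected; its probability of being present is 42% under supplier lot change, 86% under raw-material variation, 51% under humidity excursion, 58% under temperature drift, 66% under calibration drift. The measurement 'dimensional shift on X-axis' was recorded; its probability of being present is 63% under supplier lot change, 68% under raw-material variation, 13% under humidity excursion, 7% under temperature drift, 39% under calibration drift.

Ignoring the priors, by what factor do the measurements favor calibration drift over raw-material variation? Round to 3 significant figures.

1.71

The Bayes factor is the ratio of the joint likelihoods of the measurement pattern under the two hypotheses (using 1 − P(present | H) for each absent measurement).
  calibration drift: (1 − 0.14) × (1 − 0.66) × 0.39 = 0.11404
  raw-material variation: (1 − 0.30) × (1 − 0.86) × 0.68 = 0.06664
Bayes factor = 0.11404 / 0.06664 ≈ 1.71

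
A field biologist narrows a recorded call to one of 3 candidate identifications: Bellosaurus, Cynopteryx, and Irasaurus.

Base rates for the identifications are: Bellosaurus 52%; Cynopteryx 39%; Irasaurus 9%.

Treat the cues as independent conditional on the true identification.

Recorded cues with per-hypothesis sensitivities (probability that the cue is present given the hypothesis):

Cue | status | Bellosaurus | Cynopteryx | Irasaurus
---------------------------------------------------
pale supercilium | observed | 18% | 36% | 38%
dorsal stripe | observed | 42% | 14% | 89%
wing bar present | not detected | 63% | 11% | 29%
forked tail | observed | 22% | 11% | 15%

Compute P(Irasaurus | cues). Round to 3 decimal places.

For each hypothesis, the unnormalized posterior weight is prior × product of the cue likelihoods (using 1 − P(present | H) for each absent cue):
  Bellosaurus: 0.52 × 0.18 × 0.42 × (1 − 0.63) × 0.22 = 0.0032
  Cynopteryx: 0.39 × 0.36 × 0.14 × (1 − 0.11) × 0.11 = 0.0019243
  Irasaurus: 0.09 × 0.38 × 0.89 × (1 − 0.29) × 0.15 = 0.0032416
Marginal likelihood of the evidence = 0.008366.
P(Irasaurus | evidence) = 0.0032416 / 0.008366 ≈ 0.387.

0.387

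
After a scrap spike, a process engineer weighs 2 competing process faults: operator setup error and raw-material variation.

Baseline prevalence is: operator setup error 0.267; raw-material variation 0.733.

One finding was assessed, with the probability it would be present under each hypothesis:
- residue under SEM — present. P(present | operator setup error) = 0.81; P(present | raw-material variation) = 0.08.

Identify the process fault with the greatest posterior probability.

operator setup error

Multiply each prior by the likelihood of the finding:
  operator setup error: 0.267 × 0.81 = 0.21627
  raw-material variation: 0.733 × 0.08 = 0.05864
The unnormalized weights sum to 0.27491.
P(operator setup error | evidence) ≈ 0.21627 / 0.27491 ≈ 0.787
P(raw-material variation | evidence) ≈ 0.05864 / 0.27491 ≈ 0.213
The largest is 0.787, so operator setup error is most probable.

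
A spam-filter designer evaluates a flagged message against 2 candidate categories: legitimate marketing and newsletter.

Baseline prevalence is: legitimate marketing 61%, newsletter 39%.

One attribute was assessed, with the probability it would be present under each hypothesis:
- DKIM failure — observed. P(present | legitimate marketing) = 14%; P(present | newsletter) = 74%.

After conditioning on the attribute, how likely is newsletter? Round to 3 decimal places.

0.772

By Bayes' rule, the unnormalized weight for each hypothesis is prior × likelihood:
  legitimate marketing: 0.61 × 0.14 = 0.0854
  newsletter: 0.39 × 0.74 = 0.2886
The unnormalized weights sum to 0.374.
P(newsletter | evidence) = 0.2886 / 0.374 ≈ 0.772.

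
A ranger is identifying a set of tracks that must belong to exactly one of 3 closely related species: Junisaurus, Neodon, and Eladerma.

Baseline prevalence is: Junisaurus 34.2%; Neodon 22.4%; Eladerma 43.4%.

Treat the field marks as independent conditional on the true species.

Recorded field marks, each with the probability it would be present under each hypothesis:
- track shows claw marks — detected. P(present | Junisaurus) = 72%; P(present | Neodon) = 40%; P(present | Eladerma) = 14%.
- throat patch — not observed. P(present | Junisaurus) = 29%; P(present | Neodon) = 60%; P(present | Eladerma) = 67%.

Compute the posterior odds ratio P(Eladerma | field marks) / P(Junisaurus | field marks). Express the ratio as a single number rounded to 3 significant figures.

0.115

Unnormalized posterior weight (prior times the field mark likelihoods) for each of the two hypotheses (using 1 − P(present | H) for each absent field mark):
  Eladerma: 0.434 × 0.14 × (1 − 0.67) = 0.020051
  Junisaurus: 0.342 × 0.72 × (1 − 0.29) = 0.17483
Posterior odds = 0.020051 / 0.17483 ≈ 0.115.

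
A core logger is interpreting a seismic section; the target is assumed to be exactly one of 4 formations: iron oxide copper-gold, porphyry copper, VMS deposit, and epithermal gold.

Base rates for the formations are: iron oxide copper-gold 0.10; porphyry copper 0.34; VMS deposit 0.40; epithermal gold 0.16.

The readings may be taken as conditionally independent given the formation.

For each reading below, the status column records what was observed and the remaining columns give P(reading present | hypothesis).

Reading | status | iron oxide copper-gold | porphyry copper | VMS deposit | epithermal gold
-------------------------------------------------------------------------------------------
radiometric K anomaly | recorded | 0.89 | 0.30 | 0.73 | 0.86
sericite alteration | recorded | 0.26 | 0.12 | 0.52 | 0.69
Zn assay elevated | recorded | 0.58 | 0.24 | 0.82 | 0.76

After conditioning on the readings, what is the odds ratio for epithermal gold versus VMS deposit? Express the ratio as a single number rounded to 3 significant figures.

0.580

Posterior odds equal prior odds times the likelihood ratio; only the two competing hypotheses matter.
  epithermal gold: 0.16 × 0.86 × 0.69 × 0.76 = 0.072157
  VMS deposit: 0.40 × 0.73 × 0.52 × 0.82 = 0.12451
Posterior odds = 0.072157 / 0.12451 ≈ 0.580.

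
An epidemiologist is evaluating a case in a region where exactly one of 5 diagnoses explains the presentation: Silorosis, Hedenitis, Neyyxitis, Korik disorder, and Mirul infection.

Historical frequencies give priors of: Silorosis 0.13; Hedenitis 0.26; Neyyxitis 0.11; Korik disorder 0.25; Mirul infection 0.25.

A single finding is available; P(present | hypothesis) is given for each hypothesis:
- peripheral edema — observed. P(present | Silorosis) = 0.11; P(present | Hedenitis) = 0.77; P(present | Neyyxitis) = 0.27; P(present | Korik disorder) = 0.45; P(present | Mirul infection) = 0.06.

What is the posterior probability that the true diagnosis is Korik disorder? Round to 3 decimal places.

0.303

For each hypothesis, the unnormalized posterior weight is prior × likelihood:
  Silorosis: 0.13 × 0.11 = 0.0143
  Hedenitis: 0.26 × 0.77 = 0.2002
  Neyyxitis: 0.11 × 0.27 = 0.0297
  Korik disorder: 0.25 × 0.45 = 0.1125
  Mirul infection: 0.25 × 0.06 = 0.015
The unnormalized weights sum to 0.3717.
P(Korik disorder | evidence) = 0.1125 / 0.3717 ≈ 0.303.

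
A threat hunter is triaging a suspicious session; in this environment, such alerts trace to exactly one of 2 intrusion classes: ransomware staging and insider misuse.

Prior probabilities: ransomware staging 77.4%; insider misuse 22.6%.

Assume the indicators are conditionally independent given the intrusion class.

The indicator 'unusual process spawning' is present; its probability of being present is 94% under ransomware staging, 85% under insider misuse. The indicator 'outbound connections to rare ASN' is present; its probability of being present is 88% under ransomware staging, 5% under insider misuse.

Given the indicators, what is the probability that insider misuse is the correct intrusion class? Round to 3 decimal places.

For each hypothesis, the unnormalized posterior weight is prior × product of the indicator likelihoods:
  ransomware staging: 0.774 × 0.94 × 0.88 = 0.64025
  insider misuse: 0.226 × 0.85 × 0.05 = 0.009605
Marginal likelihood of the evidence = 0.64986.
P(insider misuse | evidence) = 0.009605 / 0.64986 ≈ 0.015.

0.015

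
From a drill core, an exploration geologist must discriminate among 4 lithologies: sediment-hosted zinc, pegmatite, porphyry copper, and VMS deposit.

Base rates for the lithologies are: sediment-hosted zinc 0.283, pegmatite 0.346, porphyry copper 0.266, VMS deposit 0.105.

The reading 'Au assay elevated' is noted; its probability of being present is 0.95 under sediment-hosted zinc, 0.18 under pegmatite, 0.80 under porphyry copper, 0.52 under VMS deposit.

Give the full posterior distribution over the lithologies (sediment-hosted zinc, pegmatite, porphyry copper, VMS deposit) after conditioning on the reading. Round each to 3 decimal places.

For each hypothesis, the unnormalized posterior weight is prior × likelihood:
  sediment-hosted zinc: 0.283 × 0.95 = 0.26885
  pegmatite: 0.346 × 0.18 = 0.06228
  porphyry copper: 0.266 × 0.80 = 0.2128
  VMS deposit: 0.105 × 0.52 = 0.0546
Marginal likelihood of the evidence = 0.59853.
P(sediment-hosted zinc | evidence) = 0.26885 / 0.59853 ≈ 0.449
P(pegmatite | evidence) = 0.06228 / 0.59853 ≈ 0.104
P(porphyry copper | evidence) = 0.2128 / 0.59853 ≈ 0.356
P(VMS deposit | evidence) = 0.0546 / 0.59853 ≈ 0.091

0.449, 0.104, 0.356, 0.091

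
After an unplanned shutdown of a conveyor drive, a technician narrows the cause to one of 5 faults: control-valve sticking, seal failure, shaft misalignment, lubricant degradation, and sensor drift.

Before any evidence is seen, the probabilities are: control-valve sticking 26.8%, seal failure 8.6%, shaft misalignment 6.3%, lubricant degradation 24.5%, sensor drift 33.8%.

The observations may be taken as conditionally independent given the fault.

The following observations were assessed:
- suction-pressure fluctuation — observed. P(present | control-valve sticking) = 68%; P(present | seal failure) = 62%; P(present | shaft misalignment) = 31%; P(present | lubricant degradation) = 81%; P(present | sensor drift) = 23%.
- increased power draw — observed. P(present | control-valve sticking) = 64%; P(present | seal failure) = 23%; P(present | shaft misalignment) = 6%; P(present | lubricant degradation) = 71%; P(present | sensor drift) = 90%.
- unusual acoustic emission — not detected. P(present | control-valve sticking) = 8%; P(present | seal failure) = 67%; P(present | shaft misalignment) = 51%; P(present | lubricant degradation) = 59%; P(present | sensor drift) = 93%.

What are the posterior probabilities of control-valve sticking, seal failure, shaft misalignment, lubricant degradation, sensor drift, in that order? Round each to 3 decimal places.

For each hypothesis, the unnormalized posterior weight is prior × product of the observation likelihoods (using 1 − P(present | H) for each absent observation):
  control-valve sticking: 0.268 × 0.68 × 0.64 × (1 − 0.08) = 0.1073
  seal failure: 0.086 × 0.62 × 0.23 × (1 − 0.67) = 0.004047
  shaft misalignment: 0.063 × 0.31 × 0.06 × (1 − 0.51) = 0.00057418
  lubricant degradation: 0.245 × 0.81 × 0.71 × (1 − 0.59) = 0.057769
  sensor drift: 0.338 × 0.23 × 0.90 × (1 − 0.93) = 0.0048976
Normalizing constant Z = 0.1073 + 0.004047 + 0.00057418 + 0.057769 + 0.0048976 = 0.17459.
P(control-valve sticking | evidence) = 0.1073 / 0.17459 ≈ 0.615
P(seal failure | evidence) = 0.004047 / 0.17459 ≈ 0.023
P(shaft misalignment | evidence) = 0.00057418 / 0.17459 ≈ 0.003
P(lubricant degradation | evidence) = 0.057769 / 0.17459 ≈ 0.331
P(sensor drift | evidence) = 0.0048976 / 0.17459 ≈ 0.028

0.615, 0.023, 0.003, 0.331, 0.028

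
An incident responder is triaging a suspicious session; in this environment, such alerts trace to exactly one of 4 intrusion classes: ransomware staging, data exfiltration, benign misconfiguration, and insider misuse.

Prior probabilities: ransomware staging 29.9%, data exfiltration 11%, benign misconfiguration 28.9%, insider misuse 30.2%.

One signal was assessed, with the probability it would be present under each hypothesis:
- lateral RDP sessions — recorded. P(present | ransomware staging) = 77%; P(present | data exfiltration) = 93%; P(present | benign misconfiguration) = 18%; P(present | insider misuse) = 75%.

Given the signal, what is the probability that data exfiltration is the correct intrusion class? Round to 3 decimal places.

0.167

For each hypothesis, the unnormalized posterior weight is prior × likelihood:
  ransomware staging: 0.299 × 0.77 = 0.23023
  data exfiltration: 0.110 × 0.93 = 0.1023
  benign misconfiguration: 0.289 × 0.18 = 0.05202
  insider misuse: 0.302 × 0.75 = 0.2265
Normalizing constant Z = 0.23023 + 0.1023 + 0.05202 + 0.2265 = 0.61105.
P(data exfiltration | evidence) = 0.1023 / 0.61105 ≈ 0.167.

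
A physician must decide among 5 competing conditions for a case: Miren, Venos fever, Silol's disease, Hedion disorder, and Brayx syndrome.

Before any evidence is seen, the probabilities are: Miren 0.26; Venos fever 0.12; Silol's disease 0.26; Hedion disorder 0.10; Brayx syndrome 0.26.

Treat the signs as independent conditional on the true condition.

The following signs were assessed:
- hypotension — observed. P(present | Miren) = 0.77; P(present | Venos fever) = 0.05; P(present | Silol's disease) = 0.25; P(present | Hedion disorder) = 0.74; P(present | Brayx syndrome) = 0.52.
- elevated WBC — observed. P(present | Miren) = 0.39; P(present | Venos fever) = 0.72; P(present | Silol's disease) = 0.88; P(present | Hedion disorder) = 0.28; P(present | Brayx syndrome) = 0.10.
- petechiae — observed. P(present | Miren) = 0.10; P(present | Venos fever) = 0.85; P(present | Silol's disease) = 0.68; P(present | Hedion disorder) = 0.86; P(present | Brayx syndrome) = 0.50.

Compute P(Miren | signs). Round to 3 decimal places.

0.104

For each hypothesis, the unnormalized posterior weight is prior × product of the sign likelihoods:
  Miren: 0.26 × 0.77 × 0.39 × 0.10 = 0.0078078
  Venos fever: 0.12 × 0.05 × 0.72 × 0.85 = 0.003672
  Silol's disease: 0.26 × 0.25 × 0.88 × 0.68 = 0.038896
  Hedion disorder: 0.10 × 0.74 × 0.28 × 0.86 = 0.017819
  Brayx syndrome: 0.26 × 0.52 × 0.10 × 0.50 = 0.00676
Normalizing constant Z = 0.0078078 + 0.003672 + 0.038896 + 0.017819 + 0.00676 = 0.074955.
P(Miren | evidence) = 0.0078078 / 0.074955 ≈ 0.104.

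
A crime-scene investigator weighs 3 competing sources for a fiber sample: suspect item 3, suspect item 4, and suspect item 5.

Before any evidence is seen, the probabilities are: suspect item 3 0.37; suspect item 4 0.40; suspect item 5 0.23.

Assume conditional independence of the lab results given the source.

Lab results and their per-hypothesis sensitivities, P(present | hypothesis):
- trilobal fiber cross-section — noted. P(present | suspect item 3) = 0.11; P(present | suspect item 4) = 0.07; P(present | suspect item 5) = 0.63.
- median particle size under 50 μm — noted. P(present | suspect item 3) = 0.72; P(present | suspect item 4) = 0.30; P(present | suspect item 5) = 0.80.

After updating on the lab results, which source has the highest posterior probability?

suspect item 5

By Bayes' rule with conditional independence, the unnormalized weight for each hypothesis is prior × ∏ likelihoods:
  suspect item 3: 0.37 × 0.11 × 0.72 = 0.029304
  suspect item 4: 0.40 × 0.07 × 0.30 = 0.0084
  suspect item 5: 0.23 × 0.63 × 0.80 = 0.11592
Normalizing constant Z = 0.029304 + 0.0084 + 0.11592 = 0.15362.
P(suspect item 3 | evidence) ≈ 0.029304 / 0.15362 ≈ 0.191
P(suspect item 4 | evidence) ≈ 0.0084 / 0.15362 ≈ 0.055
P(suspect item 5 | evidence) ≈ 0.11592 / 0.15362 ≈ 0.755
The largest is 0.755, so suspect item 5 is most probable.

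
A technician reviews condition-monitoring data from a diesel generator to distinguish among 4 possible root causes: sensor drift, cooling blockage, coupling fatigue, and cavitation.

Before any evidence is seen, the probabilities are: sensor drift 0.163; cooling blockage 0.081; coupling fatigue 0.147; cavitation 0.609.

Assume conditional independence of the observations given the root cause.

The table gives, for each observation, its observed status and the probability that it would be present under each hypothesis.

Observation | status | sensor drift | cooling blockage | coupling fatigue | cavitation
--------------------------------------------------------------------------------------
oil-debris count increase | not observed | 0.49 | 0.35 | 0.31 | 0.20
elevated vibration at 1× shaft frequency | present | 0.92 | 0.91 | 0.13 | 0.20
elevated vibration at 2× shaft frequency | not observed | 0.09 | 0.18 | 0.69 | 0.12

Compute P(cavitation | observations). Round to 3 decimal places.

0.432

By Bayes' rule with conditional independence, the unnormalized weight for each hypothesis is prior × ∏ likelihoods (using 1 − P(present | H) for each absent observation):
  sensor drift: 0.163 × (1 − 0.49) × 0.92 × (1 − 0.09) = 0.069596
  cooling blockage: 0.081 × (1 − 0.35) × 0.91 × (1 − 0.18) = 0.039287
  coupling fatigue: 0.147 × (1 − 0.31) × 0.13 × (1 − 0.69) = 0.0040876
  cavitation: 0.609 × (1 − 0.20) × 0.20 × (1 − 0.12) = 0.085747
The unnormalized weights sum to 0.19872.
P(cavitation | evidence) = 0.085747 / 0.19872 ≈ 0.432.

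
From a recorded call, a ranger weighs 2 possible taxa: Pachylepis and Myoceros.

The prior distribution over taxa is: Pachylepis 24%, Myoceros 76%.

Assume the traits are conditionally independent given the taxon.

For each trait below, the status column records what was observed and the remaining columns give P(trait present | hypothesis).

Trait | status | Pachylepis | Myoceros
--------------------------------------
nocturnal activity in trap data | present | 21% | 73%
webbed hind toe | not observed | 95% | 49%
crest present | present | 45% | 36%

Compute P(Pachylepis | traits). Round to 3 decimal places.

0.011

For each hypothesis, the unnormalized posterior weight is prior × product of the trait likelihoods (using 1 − P(present | H) for each absent trait):
  Pachylepis: 0.24 × 0.21 × (1 − 0.95) × 0.45 = 0.001134
  Myoceros: 0.76 × 0.73 × (1 − 0.49) × 0.36 = 0.10186
Marginal likelihood of the evidence = 0.103.
P(Pachylepis | evidence) = 0.001134 / 0.103 ≈ 0.011.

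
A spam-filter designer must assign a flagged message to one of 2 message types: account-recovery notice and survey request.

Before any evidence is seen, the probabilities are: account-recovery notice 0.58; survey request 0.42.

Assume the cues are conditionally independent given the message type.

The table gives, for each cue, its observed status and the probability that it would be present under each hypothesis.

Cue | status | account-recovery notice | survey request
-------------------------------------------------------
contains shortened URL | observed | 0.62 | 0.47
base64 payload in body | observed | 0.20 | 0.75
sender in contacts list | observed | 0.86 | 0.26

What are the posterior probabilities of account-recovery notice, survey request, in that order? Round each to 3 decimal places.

By Bayes' rule with conditional independence, the unnormalized weight for each hypothesis is prior × ∏ likelihoods:
  account-recovery notice: 0.58 × 0.62 × 0.20 × 0.86 = 0.061851
  survey request: 0.42 × 0.47 × 0.75 × 0.26 = 0.038493
Normalizing constant Z = 0.061851 + 0.038493 = 0.10034.
P(account-recovery notice | evidence) = 0.061851 / 0.10034 ≈ 0.616
P(survey request | evidence) = 0.038493 / 0.10034 ≈ 0.384

0.616, 0.384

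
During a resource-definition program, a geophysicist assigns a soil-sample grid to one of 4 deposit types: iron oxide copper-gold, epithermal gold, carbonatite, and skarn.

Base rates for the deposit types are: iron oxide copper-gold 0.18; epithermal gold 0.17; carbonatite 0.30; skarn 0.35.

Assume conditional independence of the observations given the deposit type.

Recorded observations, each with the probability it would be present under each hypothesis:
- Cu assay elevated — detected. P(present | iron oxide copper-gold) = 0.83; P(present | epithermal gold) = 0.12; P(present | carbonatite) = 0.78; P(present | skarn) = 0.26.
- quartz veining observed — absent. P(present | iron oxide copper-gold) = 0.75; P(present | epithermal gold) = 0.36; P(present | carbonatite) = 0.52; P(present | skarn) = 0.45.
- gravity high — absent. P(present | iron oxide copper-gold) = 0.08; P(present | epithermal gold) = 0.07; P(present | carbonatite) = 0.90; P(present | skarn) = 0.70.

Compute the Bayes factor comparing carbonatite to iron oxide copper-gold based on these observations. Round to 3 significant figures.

0.196

Take the product of per-observation likelihoods under each hypothesis (using 1 − P(present | H) for each absent observation), then divide.
  carbonatite: 0.78 × (1 − 0.52) × (1 − 0.90) = 0.03744
  iron oxide copper-gold: 0.83 × (1 − 0.75) × (1 − 0.08) = 0.1909
Bayes factor = 0.03744 / 0.1909 ≈ 0.196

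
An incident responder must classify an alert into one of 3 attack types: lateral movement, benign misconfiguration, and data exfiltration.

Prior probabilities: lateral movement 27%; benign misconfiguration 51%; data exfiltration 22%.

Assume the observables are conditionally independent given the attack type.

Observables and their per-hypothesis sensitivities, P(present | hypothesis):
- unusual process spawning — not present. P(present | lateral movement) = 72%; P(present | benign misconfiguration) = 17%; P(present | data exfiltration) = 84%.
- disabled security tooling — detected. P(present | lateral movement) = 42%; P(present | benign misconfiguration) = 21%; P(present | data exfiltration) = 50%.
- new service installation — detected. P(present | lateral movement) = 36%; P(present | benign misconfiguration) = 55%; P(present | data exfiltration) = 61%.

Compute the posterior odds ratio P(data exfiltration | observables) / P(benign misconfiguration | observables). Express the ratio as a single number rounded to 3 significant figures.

0.220

Unnormalized posterior weight (prior times the observable likelihoods) for each of the two hypotheses (using 1 − P(present | H) for each absent observable):
  data exfiltration: 0.22 × (1 − 0.84) × 0.50 × 0.61 = 0.010736
  benign misconfiguration: 0.51 × (1 − 0.17) × 0.21 × 0.55 = 0.048891
Odds(data exfiltration : benign misconfiguration) = 0.010736 / 0.048891 ≈ 0.220.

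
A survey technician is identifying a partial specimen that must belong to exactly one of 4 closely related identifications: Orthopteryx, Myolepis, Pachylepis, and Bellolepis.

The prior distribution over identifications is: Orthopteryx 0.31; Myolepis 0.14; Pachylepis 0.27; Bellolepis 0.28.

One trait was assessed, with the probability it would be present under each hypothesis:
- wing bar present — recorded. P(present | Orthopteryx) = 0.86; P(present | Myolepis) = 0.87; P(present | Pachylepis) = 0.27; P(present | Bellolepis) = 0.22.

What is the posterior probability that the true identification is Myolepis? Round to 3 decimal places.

Multiply each prior by the likelihood of the trait:
  Orthopteryx: 0.31 × 0.86 = 0.2666
  Myolepis: 0.14 × 0.87 = 0.1218
  Pachylepis: 0.27 × 0.27 = 0.0729
  Bellolepis: 0.28 × 0.22 = 0.0616
The unnormalized weights sum to 0.5229.
P(Myolepis | evidence) = 0.1218 / 0.5229 ≈ 0.233.

0.233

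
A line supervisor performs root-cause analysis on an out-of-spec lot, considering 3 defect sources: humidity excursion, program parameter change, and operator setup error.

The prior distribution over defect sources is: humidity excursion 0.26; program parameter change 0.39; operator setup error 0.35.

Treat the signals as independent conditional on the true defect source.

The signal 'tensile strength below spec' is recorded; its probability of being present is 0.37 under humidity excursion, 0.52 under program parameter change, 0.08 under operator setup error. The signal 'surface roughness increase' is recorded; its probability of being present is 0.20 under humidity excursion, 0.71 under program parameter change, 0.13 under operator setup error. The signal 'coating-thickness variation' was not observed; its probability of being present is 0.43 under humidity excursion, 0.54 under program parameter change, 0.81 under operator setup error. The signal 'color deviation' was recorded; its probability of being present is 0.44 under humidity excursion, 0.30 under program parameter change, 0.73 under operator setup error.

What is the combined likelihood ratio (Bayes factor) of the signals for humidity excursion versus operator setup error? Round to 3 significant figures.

12.9

The Bayes factor is the ratio of the joint likelihoods of the signal pattern under the two hypotheses (using 1 − P(present | H) for each absent signal).
  humidity excursion: 0.37 × 0.20 × (1 − 0.43) × 0.44 = 0.018559
  operator setup error: 0.08 × 0.13 × (1 − 0.81) × 0.73 = 0.0014425
Bayes factor = 0.018559 / 0.0014425 ≈ 12.9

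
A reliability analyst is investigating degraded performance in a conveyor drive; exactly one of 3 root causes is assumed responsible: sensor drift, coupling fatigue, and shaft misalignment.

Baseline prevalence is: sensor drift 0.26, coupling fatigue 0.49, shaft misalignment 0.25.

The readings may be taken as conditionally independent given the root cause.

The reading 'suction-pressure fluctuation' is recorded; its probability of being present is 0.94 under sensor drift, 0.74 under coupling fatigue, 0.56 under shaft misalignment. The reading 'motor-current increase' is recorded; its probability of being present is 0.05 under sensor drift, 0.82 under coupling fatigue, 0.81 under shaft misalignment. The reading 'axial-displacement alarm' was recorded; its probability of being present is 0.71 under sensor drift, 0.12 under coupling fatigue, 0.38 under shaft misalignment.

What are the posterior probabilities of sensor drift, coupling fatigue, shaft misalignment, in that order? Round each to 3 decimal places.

0.099, 0.408, 0.493

By Bayes' rule with conditional independence, the unnormalized weight for each hypothesis is prior × ∏ likelihoods:
  sensor drift: 0.26 × 0.94 × 0.05 × 0.71 = 0.0086762
  coupling fatigue: 0.49 × 0.74 × 0.82 × 0.12 = 0.03568
  shaft misalignment: 0.25 × 0.56 × 0.81 × 0.38 = 0.043092
The unnormalized weights sum to 0.087448.
P(sensor drift | evidence) = 0.0086762 / 0.087448 ≈ 0.099
P(coupling fatigue | evidence) = 0.03568 / 0.087448 ≈ 0.408
P(shaft misalignment | evidence) = 0.043092 / 0.087448 ≈ 0.493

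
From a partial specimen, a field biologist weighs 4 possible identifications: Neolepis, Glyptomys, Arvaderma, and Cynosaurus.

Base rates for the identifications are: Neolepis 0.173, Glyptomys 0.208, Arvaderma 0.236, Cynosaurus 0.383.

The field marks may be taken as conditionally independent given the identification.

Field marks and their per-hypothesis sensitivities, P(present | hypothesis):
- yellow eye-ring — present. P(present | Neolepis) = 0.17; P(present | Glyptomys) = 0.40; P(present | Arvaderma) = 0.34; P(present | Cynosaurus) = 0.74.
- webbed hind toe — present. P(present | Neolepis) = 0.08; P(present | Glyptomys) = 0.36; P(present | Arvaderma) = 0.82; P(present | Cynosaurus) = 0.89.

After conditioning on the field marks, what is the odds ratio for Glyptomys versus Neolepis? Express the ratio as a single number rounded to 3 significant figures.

12.7

Unnormalized posterior weight (prior times the field mark likelihoods) for each of the two hypotheses:
  Glyptomys: 0.208 × 0.40 × 0.36 = 0.029952
  Neolepis: 0.173 × 0.17 × 0.08 = 0.0023528
Odds(Glyptomys : Neolepis) = 0.029952 / 0.0023528 ≈ 12.7.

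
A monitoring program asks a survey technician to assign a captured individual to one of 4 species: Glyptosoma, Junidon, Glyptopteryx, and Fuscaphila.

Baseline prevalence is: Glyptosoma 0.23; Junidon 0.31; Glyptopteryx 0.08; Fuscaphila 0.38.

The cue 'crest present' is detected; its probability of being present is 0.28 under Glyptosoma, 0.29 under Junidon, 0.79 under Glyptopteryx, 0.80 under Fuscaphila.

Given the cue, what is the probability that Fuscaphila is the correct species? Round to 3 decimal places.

Multiply each prior by the likelihood of the cue:
  Glyptosoma: 0.23 × 0.28 = 0.0644
  Junidon: 0.31 × 0.29 = 0.0899
  Glyptopteryx: 0.08 × 0.79 = 0.0632
  Fuscaphila: 0.38 × 0.80 = 0.304
Normalizing constant Z = 0.0644 + 0.0899 + 0.0632 + 0.304 = 0.5215.
P(Fuscaphila | evidence) = 0.304 / 0.5215 ≈ 0.583.

0.583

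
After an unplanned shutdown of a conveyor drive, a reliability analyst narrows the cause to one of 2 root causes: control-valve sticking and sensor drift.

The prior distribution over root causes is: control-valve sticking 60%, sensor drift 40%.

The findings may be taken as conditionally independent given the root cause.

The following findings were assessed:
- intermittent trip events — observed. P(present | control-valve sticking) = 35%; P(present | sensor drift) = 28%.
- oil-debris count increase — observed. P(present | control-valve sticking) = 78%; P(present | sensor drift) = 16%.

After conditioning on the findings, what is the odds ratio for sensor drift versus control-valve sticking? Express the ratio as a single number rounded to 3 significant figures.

The normalizing constant cancels in an odds ratio, so compute prior × likelihood for the two hypotheses only:
  sensor drift: 0.40 × 0.28 × 0.16 = 0.01792
  control-valve sticking: 0.60 × 0.35 × 0.78 = 0.1638
Posterior odds = 0.01792 / 0.1638 ≈ 0.109.

0.109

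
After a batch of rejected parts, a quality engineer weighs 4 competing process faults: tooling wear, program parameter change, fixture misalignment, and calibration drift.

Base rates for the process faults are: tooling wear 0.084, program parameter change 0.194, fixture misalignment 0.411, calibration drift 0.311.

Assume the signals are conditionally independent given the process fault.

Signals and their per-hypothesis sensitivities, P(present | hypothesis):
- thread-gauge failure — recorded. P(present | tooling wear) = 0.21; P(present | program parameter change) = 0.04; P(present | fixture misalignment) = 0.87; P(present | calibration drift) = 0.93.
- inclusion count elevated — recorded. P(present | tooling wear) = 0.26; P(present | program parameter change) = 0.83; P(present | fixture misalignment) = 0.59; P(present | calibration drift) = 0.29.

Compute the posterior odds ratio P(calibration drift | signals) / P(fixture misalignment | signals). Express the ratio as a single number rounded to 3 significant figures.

The normalizing constant cancels in an odds ratio, so compute prior × likelihood for the two hypotheses only:
  calibration drift: 0.311 × 0.93 × 0.29 = 0.083877
  fixture misalignment: 0.411 × 0.87 × 0.59 = 0.21097
Posterior odds = 0.083877 / 0.21097 ≈ 0.398.

0.398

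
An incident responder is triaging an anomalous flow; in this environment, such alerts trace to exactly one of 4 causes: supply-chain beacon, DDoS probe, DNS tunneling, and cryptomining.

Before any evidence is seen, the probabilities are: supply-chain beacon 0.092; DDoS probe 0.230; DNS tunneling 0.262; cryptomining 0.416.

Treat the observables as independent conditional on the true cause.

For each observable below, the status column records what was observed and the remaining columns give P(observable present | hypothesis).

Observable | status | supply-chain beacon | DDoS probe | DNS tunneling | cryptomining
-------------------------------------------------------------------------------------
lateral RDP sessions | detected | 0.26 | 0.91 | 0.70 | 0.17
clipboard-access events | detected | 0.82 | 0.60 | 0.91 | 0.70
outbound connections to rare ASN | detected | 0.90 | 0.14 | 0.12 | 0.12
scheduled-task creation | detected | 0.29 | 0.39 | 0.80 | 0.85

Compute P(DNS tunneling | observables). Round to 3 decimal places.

Multiply each prior by the joint likelihood of the observable pattern:
  supply-chain beacon: 0.092 × 0.26 × 0.82 × 0.90 × 0.29 = 0.0051194
  DDoS probe: 0.230 × 0.91 × 0.60 × 0.14 × 0.39 = 0.0068567
  DNS tunneling: 0.262 × 0.70 × 0.91 × 0.12 × 0.80 = 0.016022
  cryptomining: 0.416 × 0.17 × 0.70 × 0.12 × 0.85 = 0.0050494
Marginal likelihood of the evidence = 0.033047.
P(DNS tunneling | evidence) = 0.016022 / 0.033047 ≈ 0.485.

0.485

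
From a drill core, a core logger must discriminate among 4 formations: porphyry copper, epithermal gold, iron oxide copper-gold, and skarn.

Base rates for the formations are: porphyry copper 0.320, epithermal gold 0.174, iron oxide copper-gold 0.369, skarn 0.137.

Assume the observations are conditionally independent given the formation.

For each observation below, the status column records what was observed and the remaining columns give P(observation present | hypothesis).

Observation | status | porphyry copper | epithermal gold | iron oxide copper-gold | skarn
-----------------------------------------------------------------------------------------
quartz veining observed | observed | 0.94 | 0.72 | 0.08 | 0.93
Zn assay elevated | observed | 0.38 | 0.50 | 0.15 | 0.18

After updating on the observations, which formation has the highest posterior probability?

porphyry copper

Multiply each prior by the joint likelihood of the evidence pattern:
  porphyry copper: 0.320 × 0.94 × 0.38 = 0.1143
  epithermal gold: 0.174 × 0.72 × 0.50 = 0.06264
  iron oxide copper-gold: 0.369 × 0.08 × 0.15 = 0.004428
  skarn: 0.137 × 0.93 × 0.18 = 0.022934
Marginal likelihood of the evidence = 0.20431.
P(porphyry copper | evidence) ≈ 0.1143 / 0.20431 ≈ 0.559
P(epithermal gold | evidence) ≈ 0.06264 / 0.20431 ≈ 0.307
P(iron oxide copper-gold | evidence) ≈ 0.004428 / 0.20431 ≈ 0.022
P(skarn | evidence) ≈ 0.022934 / 0.20431 ≈ 0.112
The largest is 0.559, so porphyry copper is most probable.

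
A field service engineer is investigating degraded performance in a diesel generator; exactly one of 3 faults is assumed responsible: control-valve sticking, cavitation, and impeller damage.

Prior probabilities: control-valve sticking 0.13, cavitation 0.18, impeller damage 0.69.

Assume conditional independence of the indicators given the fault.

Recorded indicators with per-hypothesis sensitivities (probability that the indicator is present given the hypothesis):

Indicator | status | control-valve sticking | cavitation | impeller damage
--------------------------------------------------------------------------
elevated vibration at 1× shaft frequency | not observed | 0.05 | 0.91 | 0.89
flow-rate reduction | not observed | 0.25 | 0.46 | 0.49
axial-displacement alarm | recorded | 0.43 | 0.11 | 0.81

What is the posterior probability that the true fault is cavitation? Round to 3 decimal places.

0.013

By Bayes' rule with conditional independence, the unnormalized weight for each hypothesis is prior × ∏ likelihoods (using 1 − P(present | H) for each absent indicator):
  control-valve sticking: 0.13 × (1 − 0.05) × (1 − 0.25) × 0.43 = 0.039829
  cavitation: 0.18 × (1 − 0.91) × (1 − 0.46) × 0.11 = 0.00096228
  impeller damage: 0.69 × (1 − 0.89) × (1 − 0.49) × 0.81 = 0.031354
Normalizing constant Z = 0.039829 + 0.00096228 + 0.031354 = 0.072145.
P(cavitation | evidence) = 0.00096228 / 0.072145 ≈ 0.013.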